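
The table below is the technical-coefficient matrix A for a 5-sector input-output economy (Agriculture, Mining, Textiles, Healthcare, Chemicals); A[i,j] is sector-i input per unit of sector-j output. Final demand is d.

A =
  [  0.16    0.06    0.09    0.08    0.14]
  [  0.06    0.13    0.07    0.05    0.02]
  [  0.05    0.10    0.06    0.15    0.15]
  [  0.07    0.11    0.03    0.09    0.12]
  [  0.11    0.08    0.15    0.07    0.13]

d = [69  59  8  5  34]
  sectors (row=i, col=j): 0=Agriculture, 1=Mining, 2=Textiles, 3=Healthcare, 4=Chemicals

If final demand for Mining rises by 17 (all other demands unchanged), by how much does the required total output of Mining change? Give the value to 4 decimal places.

Form M = I − A:
  [  0.84   -0.06   -0.09   -0.08   -0.14]
  [ -0.06    0.87   -0.07   -0.05   -0.02]
  [ -0.05   -0.10    0.94   -0.15   -0.15]
  [ -0.07   -0.11   -0.03    0.91   -0.12]
  [ -0.11   -0.08   -0.15   -0.07    0.87]
Leontief inverse L = M⁻¹:
  [  1.2602    0.1528    0.1790    0.1687    0.2604]
  [  0.1105    1.1902    0.1150    0.1001    0.0788]
  [  0.1339    0.1925    1.1389    0.2296    0.2540]
  [  0.1416    0.1853    0.0965    1.1530    0.2027]
  [  0.2040    0.1769    0.2373    0.1629    1.2497]
Total output x = L · d:
  x_0 = 1.2602·69 + 0.1528·59 + 0.1790·8 + 0.1687·5 + 0.2604·34 = 107.0972
  x_1 = 0.1105·69 + 1.1902·59 + 0.1150·8 + 0.1001·5 + 0.0788·34 = 81.9442
  x_2 = 0.1339·69 + 0.1925·59 + 1.1389·8 + 0.2296·5 + 0.2540·34 = 39.4959
  x_3 = 0.1416·69 + 0.1853·59 + 0.0965·8 + 1.1530·5 + 0.2027·34 = 34.1330
  x_4 = 0.2040·69 + 0.1769·59 + 0.2373·8 + 0.1629·5 + 1.2497·34 = 69.7126
Δx_1 = L[1,1] · Δd_1 = 1.1902 · 17 = 20.2328

20.2328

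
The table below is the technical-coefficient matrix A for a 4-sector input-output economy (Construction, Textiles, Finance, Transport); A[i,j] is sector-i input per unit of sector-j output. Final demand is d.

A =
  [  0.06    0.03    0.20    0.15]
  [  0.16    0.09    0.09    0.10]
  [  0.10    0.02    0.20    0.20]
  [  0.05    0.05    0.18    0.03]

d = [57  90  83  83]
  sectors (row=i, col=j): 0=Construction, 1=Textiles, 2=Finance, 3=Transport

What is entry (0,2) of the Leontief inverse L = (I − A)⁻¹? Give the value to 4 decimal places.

Form M = I − A:
  [  0.94   -0.03   -0.20   -0.15]
  [ -0.16    0.91   -0.09   -0.10]
  [ -0.10   -0.02    0.80   -0.20]
  [ -0.05   -0.05   -0.18    0.97]
Leontief inverse L = M⁻¹:
  [  1.1237    0.0584    0.3439    0.2507]
  [  0.2257    1.1222    0.2271    0.1974]
  [  0.1714    0.0530    1.3696    0.3144]
  [  0.1014    0.0707    0.2836    1.1124]
Total output x = L · d:
  x_0 = 1.1237·57 + 0.0584·90 + 0.3439·83 + 0.2507·83 = 118.6544
  x_1 = 0.2257·57 + 1.1222·90 + 0.2271·83 + 0.1974·83 = 149.0911
  x_2 = 0.1714·57 + 0.0530·90 + 1.3696·83 + 0.3144·83 = 154.3099
  x_3 = 0.1014·57 + 0.0707·90 + 0.2836·83 + 1.1124·83 = 128.0031

L[0,2] = 0.3439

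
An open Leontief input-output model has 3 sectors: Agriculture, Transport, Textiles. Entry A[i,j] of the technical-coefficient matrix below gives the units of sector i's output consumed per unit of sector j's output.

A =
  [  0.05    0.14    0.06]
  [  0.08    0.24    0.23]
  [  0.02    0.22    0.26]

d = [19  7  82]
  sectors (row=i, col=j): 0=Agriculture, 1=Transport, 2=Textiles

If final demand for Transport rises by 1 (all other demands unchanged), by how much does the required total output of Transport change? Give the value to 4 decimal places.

1.4765

Form M = I − A:
  [  0.95   -0.14   -0.06]
  [ -0.08    0.76   -0.23]
  [ -0.02   -0.22    0.74]
Leontief inverse L = M⁻¹:
  [  1.0768    0.2457    0.1637]
  [  0.1342    1.4765    0.4698]
  [  0.0690    0.4456    1.4954]
Total output x = L · d:
  x_0 = 1.0768·19 + 0.2457·7 + 0.1637·82 = 35.6008
  x_1 = 0.1342·19 + 1.4765·7 + 0.4698·82 = 51.4094
  x_2 = 0.0690·19 + 0.4456·7 + 1.4954·82 = 127.0569
Δx_1 = L[1,1] · Δd_1 = 1.4765 · 1 = 1.4765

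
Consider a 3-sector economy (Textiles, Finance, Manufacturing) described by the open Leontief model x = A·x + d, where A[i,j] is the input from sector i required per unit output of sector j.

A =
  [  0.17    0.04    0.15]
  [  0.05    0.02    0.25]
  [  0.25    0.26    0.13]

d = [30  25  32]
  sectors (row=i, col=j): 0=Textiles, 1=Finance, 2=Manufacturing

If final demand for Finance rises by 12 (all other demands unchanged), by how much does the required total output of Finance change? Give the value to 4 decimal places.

13.4506

Form M = I − A:
  [  0.83   -0.04   -0.15]
  [ -0.05    0.98   -0.25]
  [ -0.25   -0.26    0.87]
Leontief inverse L = M⁻¹:
  [  1.2895    0.1208    0.2571]
  [  0.1736    1.1209    0.3520]
  [  0.4224    0.3697    1.3285]
Total output x = L · d:
  x_0 = 1.2895·30 + 0.1208·25 + 0.2571·32 = 49.9322
  x_1 = 0.1736·30 + 1.1209·25 + 0.3520·32 = 44.4932
  x_2 = 0.4224·30 + 0.3697·25 + 1.3285·32 = 64.4268
Δx_1 = L[1,1] · Δd_1 = 1.1209 · 12 = 13.4506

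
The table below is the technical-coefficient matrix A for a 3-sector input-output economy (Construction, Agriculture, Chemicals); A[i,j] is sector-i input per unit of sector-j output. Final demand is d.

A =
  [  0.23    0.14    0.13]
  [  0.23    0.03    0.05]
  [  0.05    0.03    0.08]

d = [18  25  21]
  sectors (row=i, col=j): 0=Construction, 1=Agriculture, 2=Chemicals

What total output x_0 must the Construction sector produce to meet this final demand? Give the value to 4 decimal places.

Form M = I − A:
  [  0.77   -0.14   -0.13]
  [ -0.23    0.97   -0.05]
  [ -0.05   -0.03    0.92]
Leontief inverse L = M⁻¹:
  [  1.3731    0.2045    0.2051]
  [  0.3300    1.0818    0.1054]
  [  0.0854    0.0464    1.1015]
Total output x = L · d:
  x_0 = 1.3731·18 + 0.2045·25 + 0.2051·21 = 34.1372
  x_1 = 0.3300·18 + 1.0818·25 + 0.1054·21 = 35.1990
  x_2 = 0.0854·18 + 0.0464·25 + 1.1015·21 = 25.8292

34.1372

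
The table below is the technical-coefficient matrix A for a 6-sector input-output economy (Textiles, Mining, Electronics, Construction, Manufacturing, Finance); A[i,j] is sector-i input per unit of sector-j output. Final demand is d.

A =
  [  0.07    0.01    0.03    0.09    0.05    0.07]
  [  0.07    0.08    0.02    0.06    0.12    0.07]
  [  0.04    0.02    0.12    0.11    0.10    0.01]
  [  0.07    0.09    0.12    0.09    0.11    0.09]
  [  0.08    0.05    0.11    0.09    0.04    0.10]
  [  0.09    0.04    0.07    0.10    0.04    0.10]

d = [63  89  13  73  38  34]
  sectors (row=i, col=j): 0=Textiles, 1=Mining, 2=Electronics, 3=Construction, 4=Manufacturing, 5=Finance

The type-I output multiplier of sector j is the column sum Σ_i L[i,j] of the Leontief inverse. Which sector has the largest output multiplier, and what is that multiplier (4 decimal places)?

Form M = I − A:
  [  0.93   -0.01   -0.03   -0.09   -0.05   -0.07]
  [ -0.07    0.92   -0.02   -0.06   -0.12   -0.07]
  [ -0.04   -0.02    0.88   -0.11   -0.10   -0.01]
  [ -0.07   -0.09   -0.12    0.91   -0.11   -0.09]
  [ -0.08   -0.05   -0.11   -0.09    0.96   -0.10]
  [ -0.09   -0.04   -0.07   -0.10   -0.04    0.90]
Leontief inverse L = M⁻¹:
  [  1.1114    0.0379    0.0790    0.1437    0.0921    0.1149]
  [  0.1246    1.1176    0.0791    0.1271    0.1744    0.1296]
  [  0.0882    0.0555    1.1895    0.1784    0.1584    0.0598]
  [  0.1404    0.1391    0.2059    1.1834    0.1886    0.1633]
  [  0.1375    0.0888    0.1803    0.1680    1.1046    0.1591]
  [  0.1452    0.0772    0.1348    0.1729    0.0993    1.1582]
Total output x = L · d:
  x_0 = 1.1114·63 + 0.0379·89 + 0.0790·13 + 0.1437·73 + 0.0921·38 + 0.1149·34 = 92.3063
  x_1 = 0.1246·63 + 1.1176·89 + 0.0791·13 + 0.1271·73 + 0.1744·38 + 0.1296·34 = 128.6502
  x_2 = 0.0882·63 + 0.0555·89 + 1.1895·13 + 0.1784·73 + 0.1584·38 + 0.0598·34 = 47.0322
  x_3 = 0.1404·63 + 0.1391·89 + 0.2059·13 + 1.1834·73 + 0.1886·38 + 0.1633·34 = 123.0157
  x_4 = 0.1375·63 + 0.0888·89 + 0.1803·13 + 0.1680·73 + 1.1046·38 + 0.1591·34 = 78.5587
  x_5 = 0.1452·63 + 0.0772·89 + 0.1348·13 + 0.1729·73 + 0.0993·38 + 1.1582·34 = 73.5442
Output multipliers (column sums of L):
  Textiles: 1.7474
  Mining: 1.5160
  Electronics: 1.8686
  Construction: 1.9734
  Manufacturing: 1.8173
  Finance: 1.7850

Construction (1.9734)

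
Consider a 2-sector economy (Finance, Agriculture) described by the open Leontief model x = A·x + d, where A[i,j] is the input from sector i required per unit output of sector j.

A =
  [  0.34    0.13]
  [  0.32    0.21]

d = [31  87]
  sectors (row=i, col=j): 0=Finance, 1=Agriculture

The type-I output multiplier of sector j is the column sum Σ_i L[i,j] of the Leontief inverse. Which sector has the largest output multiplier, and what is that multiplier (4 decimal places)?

Form M = I − A:
  [  0.66   -0.13]
  [ -0.32    0.79]
Leontief inverse L = M⁻¹:
  [  1.6465    0.2709]
  [  0.6669    1.3756]
Total output x = L · d:
  x_0 = 1.6465·31 + 0.2709·87 = 74.6144
  x_1 = 0.6669·31 + 1.3756·87 = 140.3501
Output multipliers (column sums of L):
  Finance: 2.3135
  Agriculture: 1.6465

Finance (2.3135)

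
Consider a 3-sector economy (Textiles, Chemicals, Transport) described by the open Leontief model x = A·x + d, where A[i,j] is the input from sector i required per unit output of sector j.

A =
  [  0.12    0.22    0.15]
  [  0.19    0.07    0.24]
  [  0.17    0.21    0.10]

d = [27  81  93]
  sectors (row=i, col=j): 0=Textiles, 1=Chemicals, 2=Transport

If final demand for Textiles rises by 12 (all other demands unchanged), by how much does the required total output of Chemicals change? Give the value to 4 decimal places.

Form M = I − A:
  [  0.88   -0.22   -0.15]
  [ -0.19    0.93   -0.24]
  [ -0.17   -0.21    0.90]
Leontief inverse L = M⁻¹:
  [  1.2771    0.3726    0.3122]
  [  0.3439    1.2445    0.3892]
  [  0.3215    0.3608    1.2609]
Total output x = L · d:
  x_0 = 1.2771·27 + 0.3726·81 + 0.3122·93 = 93.7010
  x_1 = 0.3439·27 + 1.2445·81 + 0.3892·93 = 146.2826
  x_2 = 0.3215·27 + 0.3608·81 + 1.2609·93 = 155.1650
Δx_1 = L[1,0] · Δd_0 = 0.3439 · 12 = 4.1266

4.1266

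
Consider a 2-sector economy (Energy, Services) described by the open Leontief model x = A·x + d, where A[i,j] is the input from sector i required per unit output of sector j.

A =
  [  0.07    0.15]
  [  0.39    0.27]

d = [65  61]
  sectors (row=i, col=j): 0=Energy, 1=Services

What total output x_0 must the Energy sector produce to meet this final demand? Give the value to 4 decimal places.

91.2315

Form M = I − A:
  [  0.93   -0.15]
  [ -0.39    0.73]
Leontief inverse L = M⁻¹:
  [  1.1767    0.2418]
  [  0.6286    1.4990]
Total output x = L · d:
  x_0 = 1.1767·65 + 0.2418·61 = 91.2315
  x_1 = 0.6286·65 + 1.4990·61 = 132.3017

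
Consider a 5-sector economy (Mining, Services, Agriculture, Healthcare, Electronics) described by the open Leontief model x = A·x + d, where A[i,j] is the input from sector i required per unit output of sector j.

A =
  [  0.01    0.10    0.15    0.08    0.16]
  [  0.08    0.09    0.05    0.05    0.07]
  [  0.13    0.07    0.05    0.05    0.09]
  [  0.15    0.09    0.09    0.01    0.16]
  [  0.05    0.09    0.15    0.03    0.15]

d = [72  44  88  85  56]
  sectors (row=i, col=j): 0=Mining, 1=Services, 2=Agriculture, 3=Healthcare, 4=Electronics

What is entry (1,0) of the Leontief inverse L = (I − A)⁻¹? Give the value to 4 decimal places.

L[1,0] = 0.1259

Form M = I − A:
  [  0.99   -0.10   -0.15   -0.08   -0.16]
  [ -0.08    0.91   -0.05   -0.05   -0.07]
  [ -0.13   -0.07    0.95   -0.05   -0.09]
  [ -0.15   -0.09   -0.09    0.99   -0.16]
  [ -0.05   -0.09   -0.15   -0.03    0.85]
Leontief inverse L = M⁻¹:
  [  1.0860    0.1751    0.2336    0.1164    0.2655]
  [  0.1259    1.1432    0.1102    0.0778    0.1442]
  [  0.1800    0.1323    1.1243    0.0835    0.1795]
  [  0.2112    0.1684    0.1848    1.0532    0.2715]
  [  0.1164    0.1606    0.2303    0.0670    1.2486]
Total output x = L · d:
  x_0 = 1.0860·72 + 0.1751·44 + 0.2336·88 + 0.1164·85 + 0.2655·56 = 131.2199
  x_1 = 0.1259·72 + 1.1432·44 + 0.1102·88 + 0.0778·85 + 0.1442·56 = 83.7527
  x_2 = 0.1800·72 + 0.1323·44 + 1.1243·88 + 0.0835·85 + 0.1795·56 = 134.8653
  x_3 = 0.2112·72 + 0.1684·44 + 0.1848·88 + 1.0532·85 + 0.2715·56 = 143.6087
  x_4 = 0.1164·72 + 0.1606·44 + 0.2303·88 + 0.0670·85 + 1.2486·56 = 111.3374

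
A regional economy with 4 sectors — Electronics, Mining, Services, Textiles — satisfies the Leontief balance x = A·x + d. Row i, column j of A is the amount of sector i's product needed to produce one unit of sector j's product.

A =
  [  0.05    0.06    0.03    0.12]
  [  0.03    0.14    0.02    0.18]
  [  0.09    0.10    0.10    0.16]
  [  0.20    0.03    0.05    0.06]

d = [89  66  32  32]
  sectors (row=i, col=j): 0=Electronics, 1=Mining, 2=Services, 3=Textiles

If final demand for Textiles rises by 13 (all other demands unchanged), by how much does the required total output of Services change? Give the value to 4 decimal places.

3.1565

Form M = I − A:
  [  0.95   -0.06   -0.03   -0.12]
  [ -0.03    0.86   -0.02   -0.18]
  [ -0.09   -0.10    0.90   -0.16]
  [ -0.20   -0.03   -0.05    0.94]
Leontief inverse L = M⁻¹:
  [  1.0946    0.0876    0.0476    0.1646]
  [  0.0932    1.1829    0.0430    0.2457]
  [  0.1633    0.1517    1.1334    0.2428]
  [  0.2445    0.0645    0.0718    1.1196]
Total output x = L · d:
  x_0 = 1.0946·89 + 0.0876·66 + 0.0476·32 + 0.1646·32 = 109.9903
  x_1 = 0.0932·89 + 1.1829·66 + 0.0430·32 + 0.2457·32 = 95.6014
  x_2 = 0.1633·89 + 0.1517·66 + 1.1334·32 + 0.2428·32 = 68.5803
  x_3 = 0.2445·89 + 0.0645·66 + 0.0718·32 + 1.1196·32 = 64.1437
Δx_2 = L[2,3] · Δd_3 = 0.2428 · 13 = 3.1565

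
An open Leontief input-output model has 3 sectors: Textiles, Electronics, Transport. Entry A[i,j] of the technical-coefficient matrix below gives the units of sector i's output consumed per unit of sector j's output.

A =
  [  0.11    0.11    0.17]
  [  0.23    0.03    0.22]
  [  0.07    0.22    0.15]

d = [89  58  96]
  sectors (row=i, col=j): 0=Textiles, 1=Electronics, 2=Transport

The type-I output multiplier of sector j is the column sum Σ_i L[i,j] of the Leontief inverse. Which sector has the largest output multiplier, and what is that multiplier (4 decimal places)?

Form M = I − A:
  [  0.89   -0.11   -0.17]
  [ -0.23    0.97   -0.22]
  [ -0.07   -0.22    0.85]
Leontief inverse L = M⁻¹:
  [  1.1988    0.2022    0.2921]
  [  0.3258    1.1502    0.3628]
  [  0.1830    0.3143    1.2944]
Total output x = L · d:
  x_0 = 1.1988·89 + 0.2022·58 + 0.2921·96 = 146.4642
  x_1 = 0.3258·89 + 1.1502·58 + 0.3628·96 = 130.5364
  x_2 = 0.1830·89 + 0.3143·58 + 1.2944·96 = 158.7888
Output multipliers (column sums of L):
  Textiles: 1.7076
  Electronics: 1.6667
  Transport: 1.9494

Transport (1.9494)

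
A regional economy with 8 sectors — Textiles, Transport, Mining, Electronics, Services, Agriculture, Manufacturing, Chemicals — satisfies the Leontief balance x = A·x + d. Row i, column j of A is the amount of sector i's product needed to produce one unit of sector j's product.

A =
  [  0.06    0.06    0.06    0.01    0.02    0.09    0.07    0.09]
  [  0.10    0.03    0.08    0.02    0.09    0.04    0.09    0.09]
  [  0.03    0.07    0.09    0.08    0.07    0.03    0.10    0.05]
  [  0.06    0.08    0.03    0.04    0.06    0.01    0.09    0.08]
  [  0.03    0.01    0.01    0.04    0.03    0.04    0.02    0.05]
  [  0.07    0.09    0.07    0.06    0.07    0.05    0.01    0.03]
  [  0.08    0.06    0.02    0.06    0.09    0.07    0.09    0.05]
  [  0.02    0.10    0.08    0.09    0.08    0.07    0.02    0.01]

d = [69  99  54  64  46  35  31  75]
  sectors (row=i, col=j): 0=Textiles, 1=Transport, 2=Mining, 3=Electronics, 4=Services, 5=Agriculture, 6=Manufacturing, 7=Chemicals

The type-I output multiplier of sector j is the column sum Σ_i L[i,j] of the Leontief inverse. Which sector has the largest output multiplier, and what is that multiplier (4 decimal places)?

Services (1.9341)

Form M = I − A:
  [  0.94   -0.06   -0.06   -0.01   -0.02   -0.09   -0.07   -0.09]
  [ -0.10    0.97   -0.08   -0.02   -0.09   -0.04   -0.09   -0.09]
  [ -0.03   -0.07    0.91   -0.08   -0.07   -0.03   -0.10   -0.05]
  [ -0.06   -0.08   -0.03    0.96   -0.06   -0.01   -0.09   -0.08]
  [ -0.03   -0.01   -0.01   -0.04    0.97   -0.04   -0.02   -0.05]
  [ -0.07   -0.09   -0.07   -0.06   -0.07    0.95   -0.01   -0.03]
  [ -0.08   -0.06   -0.02   -0.06   -0.09   -0.07    0.91   -0.05]
  [ -0.02   -0.10   -0.08   -0.09   -0.08   -0.07   -0.02    0.99]
Leontief inverse L = M⁻¹:
  [  1.1090    0.1160    0.1110    0.0552    0.0773    0.1362    0.1206    0.1356]
  [  0.1521    1.0898    0.1328    0.0701    0.1505    0.0931    0.1485    0.1432]
  [  0.0842    0.1274    1.1400    0.1288    0.1330    0.0760    0.1631    0.1045]
  [  0.1075    0.1291    0.0738    1.0805    0.1139    0.0539    0.1419    0.1271]
  [  0.0523    0.0373    0.0323    0.0613    1.0559    0.0611    0.0428    0.0721]
  [  0.1166    0.1380    0.1165    0.0982    0.1206    1.0896    0.0615    0.0792]
  [  0.1344    0.1159    0.0676    0.1044    0.1483    0.1191    1.1453    0.1035]
  [  0.0695    0.1496    0.1267    0.1308    0.1347    0.1076    0.0745    1.0608]
Total output x = L · d:
  x_0 = 1.1090·69 + 0.1160·99 + 0.1110·54 + 0.0552·64 + 0.0773·46 + 0.1362·35 + 0.1206·31 + 0.1356·75 = 119.7609
  x_1 = 0.1521·69 + 1.0898·99 + 0.1328·54 + 0.0701·64 + 0.1505·46 + 0.0931·35 + 0.1485·31 + 0.1432·75 = 155.5706
  x_2 = 0.0842·69 + 0.1274·99 + 1.1400·54 + 0.1288·64 + 0.1330·46 + 0.0760·35 + 0.1631·31 + 0.1045·75 = 109.8940
  x_3 = 0.1075·69 + 0.1291·99 + 0.0738·54 + 1.0805·64 + 0.1139·46 + 0.0539·35 + 0.1419·31 + 0.1271·75 = 114.3988
  x_4 = 0.0523·69 + 0.0373·99 + 0.0323·54 + 0.0613·64 + 1.0559·46 + 0.0611·35 + 0.0428·31 + 0.0721·75 = 70.4075
  x_5 = 0.1166·69 + 0.1380·99 + 0.1165·54 + 0.0982·64 + 0.1206·46 + 1.0896·35 + 0.0615·31 + 0.0792·75 = 85.8132
  x_6 = 0.1344·69 + 0.1159·99 + 0.0676·54 + 0.1044·64 + 0.1483·46 + 0.1191·35 + 1.1453·31 + 0.1035·75 = 85.3331
  x_7 = 0.0695·69 + 0.1496·99 + 0.1267·54 + 0.1308·64 + 0.1347·46 + 0.1076·35 + 0.0745·31 + 1.0608·75 = 126.6524
Output multipliers (column sums of L):
  Textiles: 1.8256
  Transport: 1.9031
  Mining: 1.8007
  Electronics: 1.7293
  Services: 1.9341
  Agriculture: 1.7366
  Manufacturing: 1.8982
  Chemicals: 1.8259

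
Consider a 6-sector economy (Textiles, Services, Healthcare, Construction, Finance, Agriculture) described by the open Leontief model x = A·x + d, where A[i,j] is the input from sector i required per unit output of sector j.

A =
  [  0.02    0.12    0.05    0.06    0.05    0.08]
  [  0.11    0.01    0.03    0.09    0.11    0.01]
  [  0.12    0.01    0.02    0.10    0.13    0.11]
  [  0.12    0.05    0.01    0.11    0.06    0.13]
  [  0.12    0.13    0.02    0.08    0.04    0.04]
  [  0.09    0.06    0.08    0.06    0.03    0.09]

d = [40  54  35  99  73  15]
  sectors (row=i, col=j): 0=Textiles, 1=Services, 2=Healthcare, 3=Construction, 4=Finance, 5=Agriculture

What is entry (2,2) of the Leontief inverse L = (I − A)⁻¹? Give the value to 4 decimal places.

L[2,2] = 1.0525

Form M = I − A:
  [  0.98   -0.12   -0.05   -0.06   -0.05   -0.08]
  [ -0.11    0.99   -0.03   -0.09   -0.11   -0.01]
  [ -0.12   -0.01    0.98   -0.10   -0.13   -0.11]
  [ -0.12   -0.05   -0.01    0.89   -0.06   -0.13]
  [ -0.12   -0.13   -0.02   -0.08    0.96   -0.04]
  [ -0.09   -0.06   -0.08   -0.06   -0.03    0.91]
Leontief inverse L = M⁻¹:
  [  1.0845    0.1582    0.0736    0.1145    0.0957    0.1266]
  [  0.1660    1.0608    0.0502    0.1414    0.1477    0.0590]
  [  0.1960    0.0769    1.0525    0.1671    0.1775    0.1770]
  [  0.1927    0.1092    0.0434    1.1754    0.1080    0.1961]
  [  0.1846    0.1785    0.0460    0.1398    1.0896    0.0916]
  [  0.1542    0.1054    0.1075    0.1175    0.0779    1.1468]
Total output x = L · d:
  x_0 = 1.0845·40 + 0.1582·54 + 0.0736·35 + 0.1145·99 + 0.0957·73 + 0.1266·15 = 74.7252
  x_1 = 0.1660·40 + 1.0608·54 + 0.0502·35 + 0.1414·99 + 0.1477·73 + 0.0590·15 = 91.3459
  x_2 = 0.1960·40 + 0.0769·54 + 1.0525·35 + 0.1671·99 + 0.1775·73 + 0.1770·15 = 80.9880
  x_3 = 0.1927·40 + 0.1092·54 + 0.0434·35 + 1.1754·99 + 0.1080·73 + 0.1961·15 = 142.3208
  x_4 = 0.1846·40 + 0.1785·54 + 0.0460·35 + 0.1398·99 + 1.0896·73 + 0.0916·15 = 113.3885
  x_5 = 0.1542·40 + 0.1054·54 + 0.1075·35 + 0.1175·99 + 0.0779·73 + 1.1468·15 = 50.1384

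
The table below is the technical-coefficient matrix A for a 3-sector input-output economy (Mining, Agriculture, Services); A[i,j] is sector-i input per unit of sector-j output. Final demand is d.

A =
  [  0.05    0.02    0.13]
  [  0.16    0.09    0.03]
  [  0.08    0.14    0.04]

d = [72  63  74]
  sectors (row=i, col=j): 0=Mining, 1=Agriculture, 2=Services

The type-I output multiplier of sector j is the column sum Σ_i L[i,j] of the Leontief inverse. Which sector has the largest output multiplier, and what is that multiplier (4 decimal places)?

Form M = I − A:
  [  0.95   -0.02   -0.13]
  [ -0.16    0.91   -0.03]
  [ -0.08   -0.14    0.96]
Leontief inverse L = M⁻¹:
  [  1.0728    0.0461    0.1467]
  [  0.1925    1.1125    0.0608]
  [  0.1175    0.1661    1.0628]
Total output x = L · d:
  x_0 = 1.0728·72 + 0.0461·63 + 0.1467·74 = 91.0026
  x_1 = 0.1925·72 + 1.1125·63 + 0.0608·74 = 88.4477
  x_2 = 0.1175·72 + 0.1661·63 + 1.0628·74 = 97.5655
Output multipliers (column sums of L):
  Mining: 1.3827
  Agriculture: 1.3247
  Services: 1.2703

Mining (1.3827)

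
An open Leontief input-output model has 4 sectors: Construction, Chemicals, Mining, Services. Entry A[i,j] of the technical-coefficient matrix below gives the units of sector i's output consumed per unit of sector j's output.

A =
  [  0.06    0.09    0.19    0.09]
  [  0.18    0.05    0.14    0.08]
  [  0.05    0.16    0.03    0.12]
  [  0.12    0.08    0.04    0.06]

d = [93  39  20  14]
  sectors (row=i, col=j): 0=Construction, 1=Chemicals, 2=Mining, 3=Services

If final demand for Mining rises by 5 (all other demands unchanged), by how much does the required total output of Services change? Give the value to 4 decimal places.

0.4844

Form M = I − A:
  [  0.94   -0.09   -0.19   -0.09]
  [ -0.18    0.95   -0.14   -0.08]
  [ -0.05   -0.16    0.97   -0.12]
  [ -0.12   -0.08   -0.04    0.94]
Leontief inverse L = M⁻¹:
  [  1.1278    0.1620    0.2506    0.1538]
  [  0.2456    1.1247    0.2165    0.1469]
  [  0.1197    0.2094    1.0915    0.1686]
  [  0.1700    0.1253    0.0969    1.1031]
Total output x = L · d:
  x_0 = 1.1278·93 + 0.1620·39 + 0.2506·20 + 0.1538·14 = 118.3703
  x_1 = 0.2456·93 + 1.1247·39 + 0.2165·20 + 0.1469·14 = 73.0958
  x_2 = 0.1197·93 + 0.2094·39 + 1.0915·20 + 0.1686·14 = 43.4876
  x_3 = 0.1700·93 + 0.1253·39 + 0.0969·20 + 1.1031·14 = 38.0762
Δx_3 = L[3,2] · Δd_2 = 0.0969 · 5 = 0.4844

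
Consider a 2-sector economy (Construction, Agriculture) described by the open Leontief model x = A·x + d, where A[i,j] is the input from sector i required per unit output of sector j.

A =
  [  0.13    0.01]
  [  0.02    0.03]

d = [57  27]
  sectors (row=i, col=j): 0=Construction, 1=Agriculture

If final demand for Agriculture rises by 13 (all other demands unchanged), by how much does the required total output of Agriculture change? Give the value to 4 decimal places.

13.4052

Form M = I − A:
  [  0.87   -0.01]
  [ -0.02    0.97]
Leontief inverse L = M⁻¹:
  [  1.1497    0.0119]
  [  0.0237    1.0312]
Total output x = L · d:
  x_0 = 1.1497·57 + 0.0119·27 = 65.8528
  x_1 = 0.0237·57 + 1.0312·27 = 29.1928
Δx_1 = L[1,1] · Δd_1 = 1.0312 · 13 = 13.4052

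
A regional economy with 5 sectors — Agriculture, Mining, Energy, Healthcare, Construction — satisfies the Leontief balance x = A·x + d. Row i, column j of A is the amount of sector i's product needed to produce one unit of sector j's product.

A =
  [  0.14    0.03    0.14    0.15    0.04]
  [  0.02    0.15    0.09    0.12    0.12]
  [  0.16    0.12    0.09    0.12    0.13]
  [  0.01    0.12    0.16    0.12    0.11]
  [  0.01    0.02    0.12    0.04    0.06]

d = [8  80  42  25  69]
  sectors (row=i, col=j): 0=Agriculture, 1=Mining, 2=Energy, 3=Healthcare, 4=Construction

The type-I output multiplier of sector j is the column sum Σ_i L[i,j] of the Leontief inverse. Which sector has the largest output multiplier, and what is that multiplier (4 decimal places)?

Energy (2.1516)

Form M = I − A:
  [  0.86   -0.03   -0.14   -0.15   -0.04]
  [ -0.02    0.85   -0.09   -0.12   -0.12]
  [ -0.16   -0.12    0.91   -0.12   -0.13]
  [ -0.01   -0.12   -0.16    0.88   -0.11]
  [ -0.01   -0.02   -0.12   -0.04    0.94]
Leontief inverse L = M⁻¹:
  [  1.2194    0.1212    0.2643    0.2666    0.1351]
  [  0.0713    1.2433    0.2008    0.2189    0.2151]
  [  0.2404    0.2236    1.2335    0.2505    0.2387]
  [  0.0733    0.2198    0.2767    1.2262    0.2129]
  [  0.0483    0.0656    0.1763    0.0917    1.1094]
Total output x = L · d:
  x_0 = 1.2194·8 + 0.1212·80 + 0.2643·42 + 0.2666·25 + 0.1351·69 = 46.5337
  x_1 = 0.0713·8 + 1.2433·80 + 0.2008·42 + 0.2189·25 + 0.2151·69 = 128.7822
  x_2 = 0.2404·8 + 0.2236·80 + 1.2335·42 + 0.2505·25 + 0.2387·69 = 94.3523
  x_3 = 0.0733·8 + 0.2198·80 + 0.2767·42 + 1.2262·25 + 0.2129·69 = 75.1393
  x_4 = 0.0483·8 + 0.0656·80 + 0.1763·42 + 0.0917·25 + 1.1094·69 = 91.8817
Output multipliers (column sums of L):
  Agriculture: 1.6528
  Mining: 1.8735
  Energy: 2.1516
  Healthcare: 2.0538
  Construction: 1.9112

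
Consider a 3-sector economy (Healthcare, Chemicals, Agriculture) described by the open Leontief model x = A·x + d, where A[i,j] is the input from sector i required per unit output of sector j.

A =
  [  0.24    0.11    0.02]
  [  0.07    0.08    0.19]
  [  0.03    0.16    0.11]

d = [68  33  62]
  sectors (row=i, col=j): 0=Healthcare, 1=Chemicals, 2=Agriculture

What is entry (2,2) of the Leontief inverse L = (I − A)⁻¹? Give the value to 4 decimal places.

L[2,2] = 1.1702

Form M = I − A:
  [  0.76   -0.11   -0.02]
  [ -0.07    0.92   -0.19]
  [ -0.03   -0.16    0.89]
Leontief inverse L = M⁻¹:
  [  1.3342    0.1711    0.0665]
  [  0.1151    1.1436    0.2467]
  [  0.0657    0.2114    1.1702]
Total output x = L · d:
  x_0 = 1.3342·68 + 0.1711·33 + 0.0665·62 = 100.4930
  x_1 = 0.1151·68 + 1.1436·33 + 0.2467·62 = 60.8619
  x_2 = 0.0657·68 + 0.2114·33 + 1.1702·62 = 83.9918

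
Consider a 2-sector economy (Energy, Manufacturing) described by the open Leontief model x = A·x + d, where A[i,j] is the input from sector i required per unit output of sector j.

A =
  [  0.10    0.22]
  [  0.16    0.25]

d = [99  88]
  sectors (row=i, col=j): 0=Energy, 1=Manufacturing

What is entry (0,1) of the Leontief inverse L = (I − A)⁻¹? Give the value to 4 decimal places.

Form M = I − A:
  [  0.90   -0.22]
  [ -0.16    0.75]
Leontief inverse L = M⁻¹:
  [  1.1722    0.3439]
  [  0.2501    1.4067]
Total output x = L · d:
  x_0 = 1.1722·99 + 0.3439·88 = 146.3113
  x_1 = 0.2501·99 + 1.4067·88 = 148.5464

L[0,1] = 0.3439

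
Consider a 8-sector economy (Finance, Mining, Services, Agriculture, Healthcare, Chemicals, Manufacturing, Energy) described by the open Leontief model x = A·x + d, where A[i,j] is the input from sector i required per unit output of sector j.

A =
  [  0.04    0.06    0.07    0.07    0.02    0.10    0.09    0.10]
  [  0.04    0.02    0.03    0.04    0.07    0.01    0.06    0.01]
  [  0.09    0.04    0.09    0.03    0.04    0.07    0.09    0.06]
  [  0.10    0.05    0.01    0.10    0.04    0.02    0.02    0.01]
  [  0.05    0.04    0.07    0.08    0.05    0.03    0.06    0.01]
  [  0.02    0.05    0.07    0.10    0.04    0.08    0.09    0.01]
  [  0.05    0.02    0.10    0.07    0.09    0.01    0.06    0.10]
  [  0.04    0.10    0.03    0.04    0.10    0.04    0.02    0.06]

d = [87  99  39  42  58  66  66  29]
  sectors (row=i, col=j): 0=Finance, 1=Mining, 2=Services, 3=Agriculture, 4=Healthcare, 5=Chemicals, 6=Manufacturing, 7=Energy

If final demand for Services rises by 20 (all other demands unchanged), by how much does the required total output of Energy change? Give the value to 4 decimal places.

1.4119

Form M = I − A:
  [  0.96   -0.06   -0.07   -0.07   -0.02   -0.10   -0.09   -0.10]
  [ -0.04    0.98   -0.03   -0.04   -0.07   -0.01   -0.06   -0.01]
  [ -0.09   -0.04    0.91   -0.03   -0.04   -0.07   -0.09   -0.06]
  [ -0.10   -0.05   -0.01    0.90   -0.04   -0.02   -0.02   -0.01]
  [ -0.05   -0.04   -0.07   -0.08    0.95   -0.03   -0.06   -0.01]
  [ -0.02   -0.05   -0.07   -0.10   -0.04    0.92   -0.09   -0.01]
  [ -0.05   -0.02   -0.10   -0.07   -0.09   -0.01    0.94   -0.10]
  [ -0.04   -0.10   -0.03   -0.04   -0.10   -0.04   -0.02    0.94]
Leontief inverse L = M⁻¹:
  [  1.0929    0.1072    0.1271    0.1347    0.0773    0.1430    0.1482    0.1451]
  [  0.0687    1.0418    0.0614    0.0743    0.0974    0.0307    0.0904    0.0341]
  [  0.1401    0.0838    1.1494    0.0903    0.0918    0.1149    0.1499    0.1083]
  [  0.1355    0.0787    0.0421    1.1442    0.0699    0.0482    0.0562    0.0374]
  [  0.0916    0.0705    0.1117    0.1271    1.0865    0.0604    0.1027    0.0421]
  [  0.0678    0.0847    0.1187    0.1571    0.0841    1.1139    0.1396    0.0450]
  [  0.1025    0.0645    0.1529    0.1268    0.1411    0.0491    1.1119    0.1430]
  [  0.0789    0.1339    0.0706    0.0881    0.1417    0.0699    0.0636    1.0881]
Total output x = L · d:
  x_0 = 1.0929·87 + 0.1072·99 + 0.1271·39 + 0.1347·42 + 0.0773·58 + 0.1430·66 + 0.1482·66 + 0.1451·29 = 144.2197
  x_1 = 0.0687·87 + 1.0418·99 + 0.0614·39 + 0.0743·42 + 0.0974·58 + 0.0307·66 + 0.0904·66 + 0.0341·29 = 129.2612
  x_2 = 0.1401·87 + 0.0838·99 + 1.1494·39 + 0.0903·42 + 0.0918·58 + 0.1149·66 + 0.1499·66 + 0.1083·29 = 95.0480
  x_3 = 0.1355·87 + 0.0787·99 + 0.0421·39 + 1.1442·42 + 0.0699·58 + 0.0482·66 + 0.0562·66 + 0.0374·29 = 81.3024
  x_4 = 0.0916·87 + 0.0705·99 + 0.1117·39 + 0.1271·42 + 1.0865·58 + 0.0604·66 + 0.1027·66 + 0.0421·29 = 99.6383
  x_5 = 0.0678·87 + 0.0847·99 + 0.1187·39 + 0.1571·42 + 0.0841·58 + 1.1139·66 + 0.1396·66 + 0.0450·29 = 114.4217
  x_6 = 0.1025·87 + 0.0645·99 + 0.1529·39 + 0.1268·42 + 0.1411·58 + 0.0491·66 + 1.1119·66 + 0.1430·29 = 115.5530
  x_7 = 0.0789·87 + 0.1339·99 + 0.0706·39 + 0.0881·42 + 0.1417·58 + 0.0699·66 + 0.0636·66 + 1.0881·29 = 75.1598
Δx_7 = L[7,2] · Δd_2 = 0.0706 · 20 = 1.4119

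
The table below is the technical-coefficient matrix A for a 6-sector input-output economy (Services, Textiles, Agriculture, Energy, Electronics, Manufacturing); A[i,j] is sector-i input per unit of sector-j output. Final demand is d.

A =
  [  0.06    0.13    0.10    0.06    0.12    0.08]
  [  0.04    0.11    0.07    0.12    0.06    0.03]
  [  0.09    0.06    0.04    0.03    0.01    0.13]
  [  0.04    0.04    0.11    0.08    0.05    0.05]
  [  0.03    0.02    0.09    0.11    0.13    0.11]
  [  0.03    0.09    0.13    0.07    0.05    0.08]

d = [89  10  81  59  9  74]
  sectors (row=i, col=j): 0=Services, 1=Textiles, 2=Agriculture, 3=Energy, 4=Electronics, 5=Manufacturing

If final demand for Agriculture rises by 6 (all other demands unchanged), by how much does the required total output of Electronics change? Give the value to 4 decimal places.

Form M = I − A:
  [  0.94   -0.13   -0.10   -0.06   -0.12   -0.08]
  [ -0.04    0.89   -0.07   -0.12   -0.06   -0.03]
  [ -0.09   -0.06    0.96   -0.03   -0.01   -0.13]
  [ -0.04   -0.04   -0.11    0.92   -0.05   -0.05]
  [ -0.03   -0.02   -0.09   -0.11    0.87   -0.11]
  [ -0.03   -0.09   -0.13   -0.07   -0.05    0.92]
Leontief inverse L = M⁻¹:
  [  1.1069    0.2006    0.1847    0.1387    0.1857    0.1586]
  [  0.0763    1.1631    0.1352    0.1805    0.1076    0.0864]
  [  0.1211    0.1149    1.1010    0.0787    0.0522    0.1804]
  [  0.0736    0.0851    0.1654    1.1268    0.0887    0.1044]
  [  0.0706    0.0749    0.1691    0.1758    1.1870    0.1840]
  [  0.0701    0.1471    0.1966    0.1286    0.0952    1.1440]
Total output x = L · d:
  x_0 = 1.1069·89 + 0.2006·10 + 0.1847·81 + 0.1387·59 + 0.1857·9 + 0.1586·74 = 137.0770
  x_1 = 0.0763·89 + 1.1631·10 + 0.1352·81 + 0.1805·59 + 0.1076·9 + 0.0864·74 = 47.3879
  x_2 = 0.1211·89 + 0.1149·10 + 1.1010·81 + 0.0787·59 + 0.0522·9 + 0.1804·74 = 119.5666
  x_3 = 0.0736·89 + 0.0851·10 + 0.1654·81 + 1.1268·59 + 0.0887·9 + 0.1044·74 = 95.8020
  x_4 = 0.0706·89 + 0.0749·10 + 0.1691·81 + 0.1758·59 + 1.1870·9 + 0.1840·74 = 55.4026
  x_5 = 0.0701·89 + 0.1471·10 + 0.1966·81 + 0.1286·59 + 0.0952·9 + 1.1440·74 = 116.7360
Δx_4 = L[4,2] · Δd_2 = 0.1691 · 6 = 1.0149

1.0149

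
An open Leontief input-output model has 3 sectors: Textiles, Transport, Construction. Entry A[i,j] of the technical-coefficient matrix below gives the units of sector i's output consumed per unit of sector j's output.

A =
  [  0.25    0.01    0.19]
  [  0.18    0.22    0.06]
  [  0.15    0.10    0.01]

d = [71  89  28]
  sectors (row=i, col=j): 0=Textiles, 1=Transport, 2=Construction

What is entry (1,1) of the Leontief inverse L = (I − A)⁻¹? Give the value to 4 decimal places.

L[1,1] = 1.3050

Form M = I − A:
  [  0.75   -0.01   -0.19]
  [ -0.18    0.78   -0.06]
  [ -0.15   -0.10    0.99]
Leontief inverse L = M⁻¹:
  [  1.4004    0.0528    0.2720]
  [  0.3422    1.3050    0.1448]
  [  0.2467    0.1398    1.0659]
Total output x = L · d:
  x_0 = 1.4004·71 + 0.0528·89 + 0.2720·28 = 111.7448
  x_1 = 0.3422·71 + 1.3050·89 + 0.1448·28 = 144.4905
  x_2 = 0.2467·71 + 0.1398·89 + 1.0659·28 = 59.8089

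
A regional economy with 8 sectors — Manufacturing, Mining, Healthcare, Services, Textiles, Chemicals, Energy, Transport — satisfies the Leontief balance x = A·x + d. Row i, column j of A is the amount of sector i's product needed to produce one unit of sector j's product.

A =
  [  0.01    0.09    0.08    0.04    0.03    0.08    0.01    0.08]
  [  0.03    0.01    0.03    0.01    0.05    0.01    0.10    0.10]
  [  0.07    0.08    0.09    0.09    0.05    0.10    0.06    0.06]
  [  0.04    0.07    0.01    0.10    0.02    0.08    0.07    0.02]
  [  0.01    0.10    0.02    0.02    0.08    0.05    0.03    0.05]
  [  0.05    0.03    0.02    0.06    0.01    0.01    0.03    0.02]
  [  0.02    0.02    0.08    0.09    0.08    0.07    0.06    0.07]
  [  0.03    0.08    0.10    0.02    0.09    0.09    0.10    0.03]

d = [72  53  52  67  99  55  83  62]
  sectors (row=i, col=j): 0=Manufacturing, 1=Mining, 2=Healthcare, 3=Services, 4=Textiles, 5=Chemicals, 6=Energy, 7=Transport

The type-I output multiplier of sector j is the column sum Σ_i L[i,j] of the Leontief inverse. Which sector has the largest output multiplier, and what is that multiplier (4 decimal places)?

Chemicals (1.8353)

Form M = I − A:
  [  0.99   -0.09   -0.08   -0.04   -0.03   -0.08   -0.01   -0.08]
  [ -0.03    0.99   -0.03   -0.01   -0.05   -0.01   -0.10   -0.10]
  [ -0.07   -0.08    0.91   -0.09   -0.05   -0.10   -0.06   -0.06]
  [ -0.04   -0.07   -0.01    0.90   -0.02   -0.08   -0.07   -0.02]
  [ -0.01   -0.10   -0.02   -0.02    0.92   -0.05   -0.03   -0.05]
  [ -0.05   -0.03   -0.02   -0.06   -0.01    0.99   -0.03   -0.02]
  [ -0.02   -0.02   -0.08   -0.09   -0.08   -0.07    0.94   -0.07]
  [ -0.03   -0.08   -0.10   -0.02   -0.09   -0.09   -0.10    0.97]
Leontief inverse L = M⁻¹:
  [  1.0371    0.1304    0.1184    0.0773    0.0668    0.1214    0.0568    0.1179]
  [  0.0486    1.0472    0.0691    0.0429    0.0887    0.0513    0.1381    0.1327]
  [  0.1061    0.1391    1.1433    0.1481    0.0998    0.1613    0.1204    0.1140]
  [  0.0625    0.1050    0.0410    1.1404    0.0511    0.1178    0.1106    0.0551]
  [  0.0286    0.1330    0.0489    0.0465    1.1138    0.0811    0.0681    0.0841]
  [  0.0628    0.0537    0.0409    0.0835    0.0290    1.0356    0.0536    0.0417]
  [  0.0498    0.0721    0.1235    0.1398    0.1240    0.1234    1.1100    0.1111]
  [  0.0619    0.1317    0.1491    0.0712    0.1395    0.1434    0.1536    1.0815]
Total output x = L · d:
  x_0 = 1.0371·72 + 0.1304·53 + 0.1184·52 + 0.0773·67 + 0.0668·99 + 0.1214·55 + 0.0568·83 + 0.1179·62 = 118.2333
  x_1 = 0.0486·72 + 1.0472·53 + 0.0691·52 + 0.0429·67 + 0.0887·99 + 0.0513·55 + 0.1381·83 + 0.1327·62 = 96.7604
  x_2 = 0.1061·72 + 0.1391·53 + 1.1433·52 + 0.1481·67 + 0.0998·99 + 0.1613·55 + 0.1204·83 + 0.1140·62 = 120.2001
  x_3 = 0.0625·72 + 0.1050·53 + 0.0410·52 + 1.1404·67 + 0.0511·99 + 0.1178·55 + 0.1106·83 + 0.0551·62 = 112.7415
  x_4 = 0.0286·72 + 0.1330·53 + 0.0489·52 + 0.0465·67 + 1.1138·99 + 0.0811·55 + 0.0681·83 + 0.0841·62 = 140.3551
  x_5 = 0.0628·72 + 0.0537·53 + 0.0409·52 + 0.0835·67 + 0.0290·99 + 1.0356·55 + 0.0536·83 + 0.0417·62 = 81.9539
  x_6 = 0.0498·72 + 0.0721·53 + 0.1235·52 + 0.1398·67 + 0.1240·99 + 0.1234·55 + 1.1100·83 + 0.1111·62 = 141.2875
  x_7 = 0.0619·72 + 0.1317·53 + 0.1491·52 + 0.0712·67 + 0.1395·99 + 0.1434·55 + 0.1536·83 + 1.0815·62 = 125.4631
Output multipliers (column sums of L):
  Manufacturing: 1.4576
  Mining: 1.8121
  Healthcare: 1.7342
  Services: 1.7496
  Textiles: 1.7127
  Chemicals: 1.8353
  Energy: 1.8112
  Transport: 1.7381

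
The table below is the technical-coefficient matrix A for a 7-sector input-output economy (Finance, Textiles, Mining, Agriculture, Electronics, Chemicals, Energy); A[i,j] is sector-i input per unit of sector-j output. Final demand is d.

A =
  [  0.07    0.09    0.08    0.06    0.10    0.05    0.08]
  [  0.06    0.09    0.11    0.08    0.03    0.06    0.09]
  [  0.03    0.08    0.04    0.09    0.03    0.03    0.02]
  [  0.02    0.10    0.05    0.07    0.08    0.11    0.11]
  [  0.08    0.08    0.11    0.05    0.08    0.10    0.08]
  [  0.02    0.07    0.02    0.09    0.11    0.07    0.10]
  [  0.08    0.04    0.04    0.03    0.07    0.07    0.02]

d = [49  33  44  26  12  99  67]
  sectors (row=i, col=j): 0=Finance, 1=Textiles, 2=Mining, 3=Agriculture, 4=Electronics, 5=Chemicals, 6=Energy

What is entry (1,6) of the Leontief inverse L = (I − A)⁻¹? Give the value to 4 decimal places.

L[1,6] = 0.1563

Form M = I − A:
  [  0.93   -0.09   -0.08   -0.06   -0.10   -0.05   -0.08]
  [ -0.06    0.91   -0.11   -0.08   -0.03   -0.06   -0.09]
  [ -0.03   -0.08    0.96   -0.09   -0.03   -0.03   -0.02]
  [ -0.02   -0.10   -0.05    0.93   -0.08   -0.11   -0.11]
  [ -0.08   -0.08   -0.11   -0.05    0.92   -0.10   -0.08]
  [ -0.02   -0.07   -0.02   -0.09   -0.11    0.93   -0.10]
  [ -0.08   -0.04   -0.04   -0.03   -0.07   -0.07    0.98]
Leontief inverse L = M⁻¹:
  [  1.1238    0.1689    0.1478    0.1270    0.1694    0.1207    0.1507]
  [  0.1081    1.1655    0.1702    0.1460    0.0949    0.1257    0.1563]
  [  0.0597    0.1306    1.0811    0.1330    0.0717    0.0750    0.0674]
  [  0.0725    0.1779    0.1147    1.1383    0.1524    0.1839    0.1836]
  [  0.1358    0.1648    0.1793    0.1244    1.1565    0.1745    0.1561]
  [  0.0691    0.1410    0.0807    0.1496    0.1768    1.1400    0.1678]
  [  0.1154    0.0940    0.0852    0.0762    0.1205    0.1176    1.0706]
Total output x = L · d:
  x_0 = 1.1238·49 + 0.1689·33 + 0.1478·44 + 0.1270·26 + 0.1694·12 + 0.1207·99 + 0.1507·67 = 94.5170
  x_1 = 0.1081·49 + 1.1655·33 + 0.1702·44 + 0.1460·26 + 0.0949·12 + 0.1257·99 + 0.1563·67 = 79.1039
  x_2 = 0.0597·49 + 0.1306·33 + 1.0811·44 + 0.1330·26 + 0.0717·12 + 0.0750·99 + 0.0674·67 = 71.0644
  x_3 = 0.0725·49 + 0.1779·33 + 0.1147·44 + 1.1383·26 + 0.1524·12 + 0.1839·99 + 0.1836·67 = 76.3991
  x_4 = 0.1358·49 + 0.1648·33 + 0.1793·44 + 0.1244·26 + 1.1565·12 + 0.1745·99 + 0.1561·67 = 64.8278
  x_5 = 0.0691·49 + 0.1410·33 + 0.0807·44 + 0.1496·26 + 0.1768·12 + 1.1400·99 + 0.1678·67 = 141.7056
  x_6 = 0.1154·49 + 0.0940·33 + 0.0852·44 + 0.0762·26 + 0.1205·12 + 0.1176·99 + 1.0706·67 = 99.3035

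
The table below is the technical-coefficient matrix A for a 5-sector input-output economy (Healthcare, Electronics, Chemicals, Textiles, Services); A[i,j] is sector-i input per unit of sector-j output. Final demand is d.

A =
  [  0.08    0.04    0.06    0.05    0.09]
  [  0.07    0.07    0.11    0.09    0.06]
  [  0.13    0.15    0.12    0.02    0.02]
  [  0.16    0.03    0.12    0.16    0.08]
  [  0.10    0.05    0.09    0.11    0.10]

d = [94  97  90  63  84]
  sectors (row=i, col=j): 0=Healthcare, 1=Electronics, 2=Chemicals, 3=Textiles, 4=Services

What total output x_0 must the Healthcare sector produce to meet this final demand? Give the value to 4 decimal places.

141.8707

Form M = I − A:
  [  0.92   -0.04   -0.06   -0.05   -0.09]
  [ -0.07    0.93   -0.11   -0.09   -0.06]
  [ -0.13   -0.15    0.88   -0.02   -0.02]
  [ -0.16   -0.03   -0.12    0.84   -0.08]
  [ -0.10   -0.05   -0.09   -0.11    0.90]
Leontief inverse L = M⁻¹:
  [  1.1398    0.0775    0.1138    0.0959    0.1302]
  [  0.1481    1.1214    0.1813    0.1473    0.1067]
  [  0.2040    0.2071    1.1928    0.0715    0.0671]
  [  0.2695    0.0942    0.2146    1.2411    0.1483]
  [  0.1882    0.1031    0.1682    0.1777    1.1563]
Total output x = L · d:
  x_0 = 1.1398·94 + 0.0775·97 + 0.1138·90 + 0.0959·63 + 0.1302·84 = 141.8707
  x_1 = 0.1481·94 + 1.1214·97 + 0.1813·90 + 0.1473·63 + 0.1067·84 = 157.2494
  x_2 = 0.2040·94 + 0.2071·97 + 1.1928·90 + 0.0715·63 + 0.0671·84 = 156.7527
  x_3 = 0.2695·94 + 0.0942·97 + 0.2146·90 + 1.2411·63 + 0.1483·84 = 144.4285
  x_4 = 0.1882·94 + 0.1031·97 + 0.1682·90 + 0.1777·63 + 1.1563·84 = 151.1605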